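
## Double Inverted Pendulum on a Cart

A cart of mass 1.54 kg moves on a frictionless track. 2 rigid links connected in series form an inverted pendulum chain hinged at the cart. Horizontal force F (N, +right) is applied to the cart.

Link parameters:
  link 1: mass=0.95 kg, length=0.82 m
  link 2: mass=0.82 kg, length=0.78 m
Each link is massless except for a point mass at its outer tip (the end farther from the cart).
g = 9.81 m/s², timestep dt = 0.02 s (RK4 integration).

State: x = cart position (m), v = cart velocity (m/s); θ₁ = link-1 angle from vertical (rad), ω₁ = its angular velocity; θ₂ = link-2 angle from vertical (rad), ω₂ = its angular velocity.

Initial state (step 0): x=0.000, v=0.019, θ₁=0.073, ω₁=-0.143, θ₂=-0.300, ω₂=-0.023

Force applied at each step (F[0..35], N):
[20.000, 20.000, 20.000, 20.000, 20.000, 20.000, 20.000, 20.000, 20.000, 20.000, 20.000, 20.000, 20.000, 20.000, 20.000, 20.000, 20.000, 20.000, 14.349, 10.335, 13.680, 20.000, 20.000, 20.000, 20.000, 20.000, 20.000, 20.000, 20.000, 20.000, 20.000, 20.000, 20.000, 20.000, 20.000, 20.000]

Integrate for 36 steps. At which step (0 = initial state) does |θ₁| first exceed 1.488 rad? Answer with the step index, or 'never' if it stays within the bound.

Answer: 24

Derivation:
apply F[0]=+20.000 → step 1: x=0.003, v=0.263, θ₁=0.068, ω₁=-0.355, θ₂=-0.302, ω₂=-0.188
apply F[1]=+20.000 → step 2: x=0.011, v=0.509, θ₁=0.059, ω₁=-0.574, θ₂=-0.307, ω₂=-0.348
apply F[2]=+20.000 → step 3: x=0.023, v=0.758, θ₁=0.045, ω₁=-0.802, θ₂=-0.316, ω₂=-0.502
apply F[3]=+20.000 → step 4: x=0.041, v=1.011, θ₁=0.027, ω₁=-1.043, θ₂=-0.327, ω₂=-0.644
apply F[4]=+20.000 → step 5: x=0.064, v=1.268, θ₁=0.003, ω₁=-1.301, θ₂=-0.342, ω₂=-0.774
apply F[5]=+20.000 → step 6: x=0.092, v=1.529, θ₁=-0.026, ω₁=-1.578, θ₂=-0.358, ω₂=-0.886
apply F[6]=+20.000 → step 7: x=0.125, v=1.795, θ₁=-0.060, ω₁=-1.876, θ₂=-0.377, ω₂=-0.977
apply F[7]=+20.000 → step 8: x=0.163, v=2.063, θ₁=-0.101, ω₁=-2.196, θ₂=-0.397, ω₂=-1.044
apply F[8]=+20.000 → step 9: x=0.207, v=2.331, θ₁=-0.148, ω₁=-2.535, θ₂=-0.419, ω₂=-1.083
apply F[9]=+20.000 → step 10: x=0.257, v=2.594, θ₁=-0.202, ω₁=-2.891, θ₂=-0.440, ω₂=-1.093
apply F[10]=+20.000 → step 11: x=0.311, v=2.845, θ₁=-0.264, ω₁=-3.253, θ₂=-0.462, ω₂=-1.079
apply F[11]=+20.000 → step 12: x=0.370, v=3.078, θ₁=-0.332, ω₁=-3.610, θ₂=-0.483, ω₂=-1.046
apply F[12]=+20.000 → step 13: x=0.434, v=3.283, θ₁=-0.408, ω₁=-3.948, θ₂=-0.504, ω₂=-1.007
apply F[13]=+20.000 → step 14: x=0.501, v=3.453, θ₁=-0.490, ω₁=-4.251, θ₂=-0.524, ω₂=-0.980
apply F[14]=+20.000 → step 15: x=0.572, v=3.584, θ₁=-0.578, ω₁=-4.510, θ₂=-0.543, ω₂=-0.981
apply F[15]=+20.000 → step 16: x=0.644, v=3.675, θ₁=-0.670, ω₁=-4.722, θ₂=-0.563, ω₂=-1.023
apply F[16]=+20.000 → step 17: x=0.719, v=3.731, θ₁=-0.766, ω₁=-4.888, θ₂=-0.585, ω₂=-1.116
apply F[17]=+20.000 → step 18: x=0.793, v=3.754, θ₁=-0.865, ω₁=-5.015, θ₂=-0.608, ω₂=-1.263
apply F[18]=+14.349 → step 19: x=0.868, v=3.707, θ₁=-0.967, ω₁=-5.091, θ₂=-0.635, ω₂=-1.441
apply F[19]=+10.335 → step 20: x=0.941, v=3.611, θ₁=-1.069, ω₁=-5.143, θ₂=-0.666, ω₂=-1.642
apply F[20]=+13.680 → step 21: x=1.013, v=3.524, θ₁=-1.172, ω₁=-5.197, θ₂=-0.701, ω₂=-1.901
apply F[21]=+20.000 → step 22: x=1.083, v=3.466, θ₁=-1.277, ω₁=-5.249, θ₂=-0.743, ω₂=-2.240
apply F[22]=+20.000 → step 23: x=1.151, v=3.392, θ₁=-1.382, ω₁=-5.290, θ₂=-0.791, ω₂=-2.621
apply F[23]=+20.000 → step 24: x=1.218, v=3.303, θ₁=-1.488, ω₁=-5.320, θ₂=-0.848, ω₂=-3.044
apply F[24]=+20.000 → step 25: x=1.283, v=3.200, θ₁=-1.595, ω₁=-5.336, θ₂=-0.913, ω₂=-3.507
apply F[25]=+20.000 → step 26: x=1.346, v=3.085, θ₁=-1.702, ω₁=-5.336, θ₂=-0.988, ω₂=-4.011
apply F[26]=+20.000 → step 27: x=1.407, v=2.956, θ₁=-1.808, ω₁=-5.313, θ₂=-1.074, ω₂=-4.556
apply F[27]=+20.000 → step 28: x=1.464, v=2.816, θ₁=-1.914, ω₁=-5.261, θ₂=-1.171, ω₂=-5.141
apply F[28]=+20.000 → step 29: x=1.519, v=2.664, θ₁=-2.018, ω₁=-5.172, θ₂=-1.280, ω₂=-5.767
apply F[29]=+20.000 → step 30: x=1.571, v=2.501, θ₁=-2.121, ω₁=-5.040, θ₂=-1.402, ω₂=-6.435
apply F[30]=+20.000 → step 31: x=1.619, v=2.327, θ₁=-2.220, ω₁=-4.858, θ₂=-1.538, ω₂=-7.141
apply F[31]=+20.000 → step 32: x=1.664, v=2.137, θ₁=-2.315, ω₁=-4.627, θ₂=-1.688, ω₂=-7.884
apply F[32]=+20.000 → step 33: x=1.704, v=1.928, θ₁=-2.404, ω₁=-4.359, θ₂=-1.853, ω₂=-8.654
apply F[33]=+20.000 → step 34: x=1.741, v=1.693, θ₁=-2.489, ω₁=-4.086, θ₂=-2.034, ω₂=-9.431
apply F[34]=+20.000 → step 35: x=1.772, v=1.424, θ₁=-2.568, ω₁=-3.865, θ₂=-2.230, ω₂=-10.170
apply F[35]=+20.000 → step 36: x=1.797, v=1.123, θ₁=-2.644, ω₁=-3.784, θ₂=-2.440, ω₂=-10.781
|θ₁| = 1.4883 > 1.488 first at step 24.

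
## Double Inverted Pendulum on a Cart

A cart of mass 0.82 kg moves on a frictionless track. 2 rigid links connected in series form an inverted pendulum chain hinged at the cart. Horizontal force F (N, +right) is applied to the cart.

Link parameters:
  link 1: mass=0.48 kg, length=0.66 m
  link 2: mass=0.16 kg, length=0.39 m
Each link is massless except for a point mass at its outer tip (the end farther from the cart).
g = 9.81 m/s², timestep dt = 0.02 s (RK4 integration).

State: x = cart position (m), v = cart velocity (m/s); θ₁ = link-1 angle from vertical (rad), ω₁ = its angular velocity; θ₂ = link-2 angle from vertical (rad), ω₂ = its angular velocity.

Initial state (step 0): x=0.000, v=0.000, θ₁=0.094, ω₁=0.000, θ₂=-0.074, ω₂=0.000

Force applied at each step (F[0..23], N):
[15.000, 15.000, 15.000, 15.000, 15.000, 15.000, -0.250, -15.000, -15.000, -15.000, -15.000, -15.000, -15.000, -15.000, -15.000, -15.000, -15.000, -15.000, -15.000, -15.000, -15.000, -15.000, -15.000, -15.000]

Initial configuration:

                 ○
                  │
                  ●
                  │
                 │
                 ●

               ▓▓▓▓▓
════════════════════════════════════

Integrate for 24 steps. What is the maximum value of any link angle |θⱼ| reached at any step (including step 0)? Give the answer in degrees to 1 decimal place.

Answer: 24.8°

Derivation:
apply F[0]=+15.000 → step 1: x=0.003, v=0.350, θ₁=0.089, ω₁=-0.482, θ₂=-0.075, ω₂=-0.127
apply F[1]=+15.000 → step 2: x=0.014, v=0.702, θ₁=0.075, ω₁=-0.971, θ₂=-0.079, ω₂=-0.245
apply F[2]=+15.000 → step 3: x=0.032, v=1.058, θ₁=0.050, ω₁=-1.477, θ₂=-0.085, ω₂=-0.342
apply F[3]=+15.000 → step 4: x=0.056, v=1.419, θ₁=0.015, ω₁=-2.004, θ₂=-0.093, ω₂=-0.412
apply F[4]=+15.000 → step 5: x=0.088, v=1.785, θ₁=-0.030, ω₁=-2.555, θ₂=-0.101, ω₂=-0.451
apply F[5]=+15.000 → step 6: x=0.128, v=2.154, θ₁=-0.087, ω₁=-3.128, θ₂=-0.110, ω₂=-0.463
apply F[6]=-0.250 → step 7: x=0.171, v=2.154, θ₁=-0.150, ω₁=-3.163, θ₂=-0.120, ω₂=-0.462
apply F[7]=-15.000 → step 8: x=0.210, v=1.808, θ₁=-0.208, ω₁=-2.704, θ₂=-0.129, ω₂=-0.435
apply F[8]=-15.000 → step 9: x=0.243, v=1.475, θ₁=-0.258, ω₁=-2.293, θ₂=-0.137, ω₂=-0.371
apply F[9]=-15.000 → step 10: x=0.270, v=1.156, θ₁=-0.300, ω₁=-1.925, θ₂=-0.143, ω₂=-0.267
apply F[10]=-15.000 → step 11: x=0.290, v=0.849, θ₁=-0.335, ω₁=-1.596, θ₂=-0.147, ω₂=-0.127
apply F[11]=-15.000 → step 12: x=0.304, v=0.552, θ₁=-0.364, ω₁=-1.300, θ₂=-0.148, ω₂=0.049
apply F[12]=-15.000 → step 13: x=0.312, v=0.262, θ₁=-0.388, ω₁=-1.032, θ₂=-0.145, ω₂=0.256
apply F[13]=-15.000 → step 14: x=0.314, v=-0.021, θ₁=-0.406, ω₁=-0.784, θ₂=-0.138, ω₂=0.492
apply F[14]=-15.000 → step 15: x=0.311, v=-0.300, θ₁=-0.419, ω₁=-0.554, θ₂=-0.125, ω₂=0.756
apply F[15]=-15.000 → step 16: x=0.302, v=-0.576, θ₁=-0.428, ω₁=-0.335, θ₂=-0.107, ω₂=1.045
apply F[16]=-15.000 → step 17: x=0.288, v=-0.851, θ₁=-0.433, ω₁=-0.123, θ₂=-0.083, ω₂=1.359
apply F[17]=-15.000 → step 18: x=0.268, v=-1.126, θ₁=-0.433, ω₁=0.086, θ₂=-0.053, ω₂=1.697
apply F[18]=-15.000 → step 19: x=0.243, v=-1.403, θ₁=-0.429, ω₁=0.297, θ₂=-0.015, ω₂=2.058
apply F[19]=-15.000 → step 20: x=0.212, v=-1.682, θ₁=-0.421, ω₁=0.516, θ₂=0.030, ω₂=2.441
apply F[20]=-15.000 → step 21: x=0.175, v=-1.967, θ₁=-0.408, ω₁=0.747, θ₂=0.083, ω₂=2.843
apply F[21]=-15.000 → step 22: x=0.133, v=-2.257, θ₁=-0.391, ω₁=0.996, θ₂=0.144, ω₂=3.258
apply F[22]=-15.000 → step 23: x=0.085, v=-2.555, θ₁=-0.368, ω₁=1.271, θ₂=0.213, ω₂=3.682
apply F[23]=-15.000 → step 24: x=0.031, v=-2.862, θ₁=-0.340, ω₁=1.579, θ₂=0.291, ω₂=4.102
Max |angle| over trajectory = 0.433 rad = 24.8°.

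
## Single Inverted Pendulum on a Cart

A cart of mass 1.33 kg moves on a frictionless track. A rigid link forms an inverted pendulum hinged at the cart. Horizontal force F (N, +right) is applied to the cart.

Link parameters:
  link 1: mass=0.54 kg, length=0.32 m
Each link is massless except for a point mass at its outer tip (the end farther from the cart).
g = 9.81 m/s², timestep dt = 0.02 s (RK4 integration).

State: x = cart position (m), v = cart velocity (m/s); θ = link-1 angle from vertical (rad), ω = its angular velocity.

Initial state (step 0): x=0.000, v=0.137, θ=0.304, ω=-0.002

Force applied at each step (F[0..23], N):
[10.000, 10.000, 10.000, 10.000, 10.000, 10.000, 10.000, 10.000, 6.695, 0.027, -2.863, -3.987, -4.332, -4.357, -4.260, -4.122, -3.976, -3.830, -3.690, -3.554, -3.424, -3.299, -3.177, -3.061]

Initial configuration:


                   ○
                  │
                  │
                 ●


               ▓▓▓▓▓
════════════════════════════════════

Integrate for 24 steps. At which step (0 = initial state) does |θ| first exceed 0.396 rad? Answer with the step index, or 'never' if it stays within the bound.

Answer: never

Derivation:
apply F[0]=+10.000 → step 1: x=0.004, v=0.260, θ=0.302, ω=-0.186
apply F[1]=+10.000 → step 2: x=0.010, v=0.384, θ=0.297, ω=-0.374
apply F[2]=+10.000 → step 3: x=0.019, v=0.508, θ=0.287, ω=-0.570
apply F[3]=+10.000 → step 4: x=0.031, v=0.634, θ=0.274, ω=-0.777
apply F[4]=+10.000 → step 5: x=0.045, v=0.761, θ=0.256, ω=-1.000
apply F[5]=+10.000 → step 6: x=0.061, v=0.890, θ=0.234, ω=-1.244
apply F[6]=+10.000 → step 7: x=0.080, v=1.022, θ=0.206, ω=-1.512
apply F[7]=+10.000 → step 8: x=0.102, v=1.157, θ=0.173, ω=-1.810
apply F[8]=+6.695 → step 9: x=0.126, v=1.246, θ=0.135, ω=-1.992
apply F[9]=+0.027 → step 10: x=0.151, v=1.239, θ=0.096, ω=-1.898
apply F[10]=-2.863 → step 11: x=0.175, v=1.190, θ=0.060, ω=-1.699
apply F[11]=-3.987 → step 12: x=0.198, v=1.127, θ=0.028, ω=-1.475
apply F[12]=-4.332 → step 13: x=0.220, v=1.061, θ=0.001, ω=-1.260
apply F[13]=-4.357 → step 14: x=0.241, v=0.996, θ=-0.022, ω=-1.064
apply F[14]=-4.260 → step 15: x=0.260, v=0.935, θ=-0.042, ω=-0.892
apply F[15]=-4.122 → step 16: x=0.278, v=0.877, θ=-0.058, ω=-0.741
apply F[16]=-3.976 → step 17: x=0.295, v=0.822, θ=-0.071, ω=-0.611
apply F[17]=-3.830 → step 18: x=0.311, v=0.771, θ=-0.083, ω=-0.498
apply F[18]=-3.690 → step 19: x=0.326, v=0.722, θ=-0.091, ω=-0.400
apply F[19]=-3.554 → step 20: x=0.340, v=0.677, θ=-0.099, ω=-0.316
apply F[20]=-3.424 → step 21: x=0.353, v=0.633, θ=-0.104, ω=-0.244
apply F[21]=-3.299 → step 22: x=0.366, v=0.592, θ=-0.108, ω=-0.181
apply F[22]=-3.177 → step 23: x=0.377, v=0.553, θ=-0.112, ω=-0.128
apply F[23]=-3.061 → step 24: x=0.388, v=0.516, θ=-0.114, ω=-0.082
max |θ| = 0.304 ≤ 0.396 over all 25 states.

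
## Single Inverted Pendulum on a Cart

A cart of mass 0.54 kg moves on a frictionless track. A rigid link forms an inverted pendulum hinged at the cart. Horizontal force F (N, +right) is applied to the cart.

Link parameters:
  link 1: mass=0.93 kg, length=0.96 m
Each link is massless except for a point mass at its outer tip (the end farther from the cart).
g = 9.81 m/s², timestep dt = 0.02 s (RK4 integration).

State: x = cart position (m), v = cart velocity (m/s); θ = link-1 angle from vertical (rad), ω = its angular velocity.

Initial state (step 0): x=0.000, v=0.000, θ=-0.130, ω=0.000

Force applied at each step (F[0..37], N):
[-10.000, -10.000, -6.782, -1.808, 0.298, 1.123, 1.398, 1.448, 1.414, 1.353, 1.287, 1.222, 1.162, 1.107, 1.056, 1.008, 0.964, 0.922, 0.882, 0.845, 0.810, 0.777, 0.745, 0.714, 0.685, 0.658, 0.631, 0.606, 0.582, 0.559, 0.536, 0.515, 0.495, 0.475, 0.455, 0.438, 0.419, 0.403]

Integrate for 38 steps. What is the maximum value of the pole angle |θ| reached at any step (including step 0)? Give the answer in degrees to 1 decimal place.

apply F[0]=-10.000 → step 1: x=-0.003, v=-0.318, θ=-0.127, ω=0.303
apply F[1]=-10.000 → step 2: x=-0.013, v=-0.640, θ=-0.118, ω=0.610
apply F[2]=-6.782 → step 3: x=-0.028, v=-0.851, θ=-0.104, ω=0.806
apply F[3]=-1.808 → step 4: x=-0.045, v=-0.888, θ=-0.087, ω=0.824
apply F[4]=+0.298 → step 5: x=-0.062, v=-0.852, θ=-0.071, ω=0.771
apply F[5]=+1.123 → step 6: x=-0.079, v=-0.791, θ=-0.057, ω=0.694
apply F[6]=+1.398 → step 7: x=-0.094, v=-0.723, θ=-0.044, ω=0.613
apply F[7]=+1.448 → step 8: x=-0.108, v=-0.657, θ=-0.032, ω=0.537
apply F[8]=+1.414 → step 9: x=-0.120, v=-0.596, θ=-0.022, ω=0.468
apply F[9]=+1.353 → step 10: x=-0.132, v=-0.540, θ=-0.014, ω=0.406
apply F[10]=+1.287 → step 11: x=-0.142, v=-0.489, θ=-0.006, ω=0.351
apply F[11]=+1.222 → step 12: x=-0.151, v=-0.443, θ=0.001, ω=0.302
apply F[12]=+1.162 → step 13: x=-0.160, v=-0.401, θ=0.006, ω=0.259
apply F[13]=+1.107 → step 14: x=-0.167, v=-0.363, θ=0.011, ω=0.222
apply F[14]=+1.056 → step 15: x=-0.174, v=-0.328, θ=0.015, ω=0.188
apply F[15]=+1.008 → step 16: x=-0.180, v=-0.296, θ=0.019, ω=0.159
apply F[16]=+0.964 → step 17: x=-0.186, v=-0.268, θ=0.021, ω=0.133
apply F[17]=+0.922 → step 18: x=-0.191, v=-0.241, θ=0.024, ω=0.110
apply F[18]=+0.882 → step 19: x=-0.196, v=-0.217, θ=0.026, ω=0.089
apply F[19]=+0.845 → step 20: x=-0.200, v=-0.195, θ=0.027, ω=0.072
apply F[20]=+0.810 → step 21: x=-0.204, v=-0.174, θ=0.029, ω=0.056
apply F[21]=+0.777 → step 22: x=-0.207, v=-0.155, θ=0.030, ω=0.043
apply F[22]=+0.745 → step 23: x=-0.210, v=-0.138, θ=0.030, ω=0.031
apply F[23]=+0.714 → step 24: x=-0.212, v=-0.122, θ=0.031, ω=0.020
apply F[24]=+0.685 → step 25: x=-0.215, v=-0.107, θ=0.031, ω=0.011
apply F[25]=+0.658 → step 26: x=-0.217, v=-0.093, θ=0.031, ω=0.003
apply F[26]=+0.631 → step 27: x=-0.218, v=-0.081, θ=0.031, ω=-0.004
apply F[27]=+0.606 → step 28: x=-0.220, v=-0.069, θ=0.031, ω=-0.010
apply F[28]=+0.582 → step 29: x=-0.221, v=-0.058, θ=0.031, ω=-0.015
apply F[29]=+0.559 → step 30: x=-0.222, v=-0.047, θ=0.031, ω=-0.019
apply F[30]=+0.536 → step 31: x=-0.223, v=-0.038, θ=0.030, ω=-0.023
apply F[31]=+0.515 → step 32: x=-0.224, v=-0.029, θ=0.030, ω=-0.026
apply F[32]=+0.495 → step 33: x=-0.224, v=-0.021, θ=0.029, ω=-0.029
apply F[33]=+0.475 → step 34: x=-0.225, v=-0.013, θ=0.029, ω=-0.031
apply F[34]=+0.455 → step 35: x=-0.225, v=-0.006, θ=0.028, ω=-0.032
apply F[35]=+0.438 → step 36: x=-0.225, v=0.001, θ=0.027, ω=-0.034
apply F[36]=+0.419 → step 37: x=-0.225, v=0.008, θ=0.027, ω=-0.035
apply F[37]=+0.403 → step 38: x=-0.224, v=0.014, θ=0.026, ω=-0.036
Max |angle| over trajectory = 0.130 rad = 7.4°.

Answer: 7.4°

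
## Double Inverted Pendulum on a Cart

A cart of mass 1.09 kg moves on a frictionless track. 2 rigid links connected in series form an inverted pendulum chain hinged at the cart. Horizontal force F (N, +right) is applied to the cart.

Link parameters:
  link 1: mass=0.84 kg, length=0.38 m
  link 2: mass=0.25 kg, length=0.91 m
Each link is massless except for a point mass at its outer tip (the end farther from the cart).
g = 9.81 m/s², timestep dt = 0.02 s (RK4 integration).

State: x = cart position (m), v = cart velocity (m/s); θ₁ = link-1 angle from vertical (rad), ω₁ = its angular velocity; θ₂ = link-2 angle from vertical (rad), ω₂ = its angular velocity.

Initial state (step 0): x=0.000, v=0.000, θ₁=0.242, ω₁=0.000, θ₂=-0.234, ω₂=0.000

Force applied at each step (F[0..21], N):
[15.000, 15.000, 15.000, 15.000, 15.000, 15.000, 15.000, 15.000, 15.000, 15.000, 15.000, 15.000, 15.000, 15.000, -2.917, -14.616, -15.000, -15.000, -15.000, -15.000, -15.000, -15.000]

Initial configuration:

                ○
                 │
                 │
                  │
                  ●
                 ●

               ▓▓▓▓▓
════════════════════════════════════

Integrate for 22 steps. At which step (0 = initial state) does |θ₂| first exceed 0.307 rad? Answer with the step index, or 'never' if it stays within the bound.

Answer: 8

Derivation:
apply F[0]=+15.000 → step 1: x=0.002, v=0.221, θ₁=0.238, ω₁=-0.368, θ₂=-0.235, ω₂=-0.149
apply F[1]=+15.000 → step 2: x=0.009, v=0.444, θ₁=0.227, ω₁=-0.748, θ₂=-0.240, ω₂=-0.295
apply F[2]=+15.000 → step 3: x=0.020, v=0.671, θ₁=0.208, ω₁=-1.153, θ₂=-0.247, ω₂=-0.435
apply F[3]=+15.000 → step 4: x=0.036, v=0.905, θ₁=0.181, ω₁=-1.594, θ₂=-0.257, ω₂=-0.565
apply F[4]=+15.000 → step 5: x=0.056, v=1.149, θ₁=0.144, ω₁=-2.086, θ₂=-0.270, ω₂=-0.681
apply F[5]=+15.000 → step 6: x=0.082, v=1.403, θ₁=0.097, ω₁=-2.641, θ₂=-0.284, ω₂=-0.777
apply F[6]=+15.000 → step 7: x=0.112, v=1.668, θ₁=0.038, ω₁=-3.269, θ₂=-0.301, ω₂=-0.847
apply F[7]=+15.000 → step 8: x=0.149, v=1.943, θ₁=-0.034, ω₁=-3.971, θ₂=-0.318, ω₂=-0.888
apply F[8]=+15.000 → step 9: x=0.190, v=2.220, θ₁=-0.121, ω₁=-4.733, θ₂=-0.336, ω₂=-0.898
apply F[9]=+15.000 → step 10: x=0.237, v=2.485, θ₁=-0.224, ω₁=-5.517, θ₂=-0.354, ω₂=-0.885
apply F[10]=+15.000 → step 11: x=0.289, v=2.719, θ₁=-0.342, ω₁=-6.262, θ₂=-0.371, ω₂=-0.870
apply F[11]=+15.000 → step 12: x=0.346, v=2.904, θ₁=-0.474, ω₁=-6.908, θ₂=-0.389, ω₂=-0.879
apply F[12]=+15.000 → step 13: x=0.405, v=3.029, θ₁=-0.617, ω₁=-7.423, θ₂=-0.407, ω₂=-0.940
apply F[13]=+15.000 → step 14: x=0.466, v=3.094, θ₁=-0.770, ω₁=-7.815, θ₂=-0.427, ω₂=-1.069
apply F[14]=-2.917 → step 15: x=0.526, v=2.902, θ₁=-0.926, ω₁=-7.809, θ₂=-0.449, ω₂=-1.174
apply F[15]=-14.616 → step 16: x=0.581, v=2.572, θ₁=-1.081, ω₁=-7.744, θ₂=-0.473, ω₂=-1.228
apply F[16]=-15.000 → step 17: x=0.629, v=2.234, θ₁=-1.236, ω₁=-7.824, θ₂=-0.498, ω₂=-1.289
apply F[17]=-15.000 → step 18: x=0.670, v=1.882, θ₁=-1.395, ω₁=-8.045, θ₂=-0.525, ω₂=-1.371
apply F[18]=-15.000 → step 19: x=0.704, v=1.504, θ₁=-1.559, ω₁=-8.409, θ₂=-0.553, ω₂=-1.490
apply F[19]=-15.000 → step 20: x=0.730, v=1.087, θ₁=-1.732, ω₁=-8.936, θ₂=-0.585, ω₂=-1.668
apply F[20]=-15.000 → step 21: x=0.748, v=0.617, θ₁=-1.918, ω₁=-9.664, θ₂=-0.621, ω₂=-1.938
apply F[21]=-15.000 → step 22: x=0.755, v=0.076, θ₁=-2.121, ω₁=-10.655, θ₂=-0.663, ω₂=-2.354
|θ₂| = 0.318 > 0.307 first at step 8.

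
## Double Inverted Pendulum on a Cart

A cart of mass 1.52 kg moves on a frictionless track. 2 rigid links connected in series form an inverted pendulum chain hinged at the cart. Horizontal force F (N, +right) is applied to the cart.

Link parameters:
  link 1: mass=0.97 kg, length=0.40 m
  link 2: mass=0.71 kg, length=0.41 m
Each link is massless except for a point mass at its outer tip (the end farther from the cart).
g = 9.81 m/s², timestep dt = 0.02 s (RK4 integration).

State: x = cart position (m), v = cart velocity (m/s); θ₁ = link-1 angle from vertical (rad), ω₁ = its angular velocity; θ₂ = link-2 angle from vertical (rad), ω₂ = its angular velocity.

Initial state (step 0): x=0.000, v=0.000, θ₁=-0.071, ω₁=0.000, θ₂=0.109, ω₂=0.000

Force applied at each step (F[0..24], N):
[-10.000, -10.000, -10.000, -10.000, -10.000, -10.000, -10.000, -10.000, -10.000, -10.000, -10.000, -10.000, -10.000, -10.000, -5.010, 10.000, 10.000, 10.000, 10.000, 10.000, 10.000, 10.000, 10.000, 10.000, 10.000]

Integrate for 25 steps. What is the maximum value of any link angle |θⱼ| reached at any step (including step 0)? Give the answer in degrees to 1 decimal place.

Answer: 97.4°

Derivation:
apply F[0]=-10.000 → step 1: x=-0.001, v=-0.116, θ₁=-0.069, ω₁=0.191, θ₂=0.111, ω₂=0.150
apply F[1]=-10.000 → step 2: x=-0.005, v=-0.233, θ₁=-0.063, ω₁=0.387, θ₂=0.115, ω₂=0.299
apply F[2]=-10.000 → step 3: x=-0.010, v=-0.352, θ₁=-0.054, ω₁=0.593, θ₂=0.122, ω₂=0.445
apply F[3]=-10.000 → step 4: x=-0.019, v=-0.474, θ₁=-0.040, ω₁=0.813, θ₂=0.133, ω₂=0.587
apply F[4]=-10.000 → step 5: x=-0.029, v=-0.599, θ₁=-0.021, ω₁=1.055, θ₂=0.146, ω₂=0.720
apply F[5]=-10.000 → step 6: x=-0.043, v=-0.728, θ₁=0.003, ω₁=1.322, θ₂=0.162, ω₂=0.844
apply F[6]=-10.000 → step 7: x=-0.059, v=-0.863, θ₁=0.032, ω₁=1.621, θ₂=0.180, ω₂=0.954
apply F[7]=-10.000 → step 8: x=-0.077, v=-1.003, θ₁=0.068, ω₁=1.957, θ₂=0.200, ω₂=1.047
apply F[8]=-10.000 → step 9: x=-0.099, v=-1.149, θ₁=0.111, ω₁=2.332, θ₂=0.221, ω₂=1.119
apply F[9]=-10.000 → step 10: x=-0.123, v=-1.298, θ₁=0.161, ω₁=2.748, θ₂=0.244, ω₂=1.168
apply F[10]=-10.000 → step 11: x=-0.151, v=-1.447, θ₁=0.221, ω₁=3.199, θ₂=0.268, ω₂=1.193
apply F[11]=-10.000 → step 12: x=-0.181, v=-1.594, θ₁=0.290, ω₁=3.673, θ₂=0.292, ω₂=1.199
apply F[12]=-10.000 → step 13: x=-0.214, v=-1.730, θ₁=0.368, ω₁=4.154, θ₂=0.316, ω₂=1.198
apply F[13]=-10.000 → step 14: x=-0.250, v=-1.850, θ₁=0.456, ω₁=4.618, θ₂=0.340, ω₂=1.209
apply F[14]=-5.010 → step 15: x=-0.288, v=-1.895, θ₁=0.551, ω₁=4.942, θ₂=0.364, ω₂=1.233
apply F[15]=+10.000 → step 16: x=-0.324, v=-1.779, θ₁=0.650, ω₁=4.987, θ₂=0.389, ω₂=1.210
apply F[16]=+10.000 → step 17: x=-0.359, v=-1.660, θ₁=0.751, ω₁=5.082, θ₂=0.413, ω₂=1.188
apply F[17]=+10.000 → step 18: x=-0.391, v=-1.536, θ₁=0.854, ω₁=5.219, θ₂=0.436, ω₂=1.174
apply F[18]=+10.000 → step 19: x=-0.420, v=-1.402, θ₁=0.960, ω₁=5.392, θ₂=0.460, ω₂=1.179
apply F[19]=+10.000 → step 20: x=-0.447, v=-1.256, θ₁=1.070, ω₁=5.597, θ₂=0.484, ω₂=1.213
apply F[20]=+10.000 → step 21: x=-0.470, v=-1.095, θ₁=1.184, ω₁=5.835, θ₂=0.508, ω₂=1.285
apply F[21]=+10.000 → step 22: x=-0.491, v=-0.918, θ₁=1.304, ω₁=6.106, θ₂=0.535, ω₂=1.409
apply F[22]=+10.000 → step 23: x=-0.507, v=-0.720, θ₁=1.429, ω₁=6.416, θ₂=0.565, ω₂=1.597
apply F[23]=+10.000 → step 24: x=-0.519, v=-0.499, θ₁=1.560, ω₁=6.771, θ₂=0.600, ω₂=1.869
apply F[24]=+10.000 → step 25: x=-0.527, v=-0.251, θ₁=1.700, ω₁=7.180, θ₂=0.641, ω₂=2.246
Max |angle| over trajectory = 1.700 rad = 97.4°.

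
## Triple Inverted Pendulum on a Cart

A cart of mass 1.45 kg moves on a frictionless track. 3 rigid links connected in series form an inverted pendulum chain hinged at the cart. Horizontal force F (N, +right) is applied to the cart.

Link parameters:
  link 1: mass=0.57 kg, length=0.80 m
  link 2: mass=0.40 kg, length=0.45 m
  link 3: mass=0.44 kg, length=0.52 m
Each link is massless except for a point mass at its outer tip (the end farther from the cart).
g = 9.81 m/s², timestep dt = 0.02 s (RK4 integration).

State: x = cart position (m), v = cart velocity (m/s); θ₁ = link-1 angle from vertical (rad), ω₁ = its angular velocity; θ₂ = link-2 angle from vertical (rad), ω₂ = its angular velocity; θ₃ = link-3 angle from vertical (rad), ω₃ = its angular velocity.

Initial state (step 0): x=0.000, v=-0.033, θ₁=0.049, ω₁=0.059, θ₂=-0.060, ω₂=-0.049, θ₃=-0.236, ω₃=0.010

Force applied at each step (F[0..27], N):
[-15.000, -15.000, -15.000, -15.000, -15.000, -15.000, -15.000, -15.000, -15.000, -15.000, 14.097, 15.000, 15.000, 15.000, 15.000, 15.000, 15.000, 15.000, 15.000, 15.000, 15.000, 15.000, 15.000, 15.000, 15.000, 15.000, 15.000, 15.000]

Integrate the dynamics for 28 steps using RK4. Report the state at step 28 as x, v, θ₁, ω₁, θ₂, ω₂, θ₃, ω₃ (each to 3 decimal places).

apply F[0]=-15.000 → step 1: x=-0.003, v=-0.249, θ₁=0.053, ω₁=0.376, θ₂=-0.061, ω₂=-0.084, θ₃=-0.237, ω₃=-0.113
apply F[1]=-15.000 → step 2: x=-0.010, v=-0.465, θ₁=0.064, ω₁=0.698, θ₂=-0.063, ω₂=-0.127, θ₃=-0.240, ω₃=-0.232
apply F[2]=-15.000 → step 3: x=-0.021, v=-0.683, θ₁=0.081, ω₁=1.027, θ₂=-0.066, ω₂=-0.180, θ₃=-0.246, ω₃=-0.343
apply F[3]=-15.000 → step 4: x=-0.037, v=-0.903, θ₁=0.105, ω₁=1.364, θ₂=-0.071, ω₂=-0.246, θ₃=-0.254, ω₃=-0.444
apply F[4]=-15.000 → step 5: x=-0.058, v=-1.124, θ₁=0.136, ω₁=1.708, θ₂=-0.076, ω₂=-0.322, θ₃=-0.264, ω₃=-0.530
apply F[5]=-15.000 → step 6: x=-0.082, v=-1.344, θ₁=0.174, ω₁=2.055, θ₂=-0.084, ω₂=-0.400, θ₃=-0.275, ω₃=-0.597
apply F[6]=-15.000 → step 7: x=-0.111, v=-1.563, θ₁=0.218, ω₁=2.398, θ₂=-0.092, ω₂=-0.468, θ₃=-0.288, ω₃=-0.640
apply F[7]=-15.000 → step 8: x=-0.145, v=-1.776, θ₁=0.269, ω₁=2.729, θ₂=-0.102, ω₂=-0.506, θ₃=-0.301, ω₃=-0.658
apply F[8]=-15.000 → step 9: x=-0.182, v=-1.980, θ₁=0.327, ω₁=3.040, θ₂=-0.112, ω₂=-0.495, θ₃=-0.314, ω₃=-0.652
apply F[9]=-15.000 → step 10: x=-0.224, v=-2.175, θ₁=0.391, ω₁=3.325, θ₂=-0.121, ω₂=-0.419, θ₃=-0.327, ω₃=-0.624
apply F[10]=+14.097 → step 11: x=-0.266, v=-2.001, θ₁=0.457, ω₁=3.269, θ₂=-0.131, ω₂=-0.550, θ₃=-0.339, ω₃=-0.659
apply F[11]=+15.000 → step 12: x=-0.304, v=-1.820, θ₁=0.522, ω₁=3.230, θ₂=-0.144, ω₂=-0.713, θ₃=-0.353, ω₃=-0.695
apply F[12]=+15.000 → step 13: x=-0.338, v=-1.642, θ₁=0.586, ω₁=3.215, θ₂=-0.160, ω₂=-0.893, θ₃=-0.367, ω₃=-0.727
apply F[13]=+15.000 → step 14: x=-0.369, v=-1.464, θ₁=0.650, ω₁=3.218, θ₂=-0.180, ω₂=-1.084, θ₃=-0.382, ω₃=-0.753
apply F[14]=+15.000 → step 15: x=-0.397, v=-1.287, θ₁=0.715, ω₁=3.236, θ₂=-0.203, ω₂=-1.279, θ₃=-0.397, ω₃=-0.773
apply F[15]=+15.000 → step 16: x=-0.421, v=-1.110, θ₁=0.780, ω₁=3.265, θ₂=-0.231, ω₂=-1.473, θ₃=-0.413, ω₃=-0.785
apply F[16]=+15.000 → step 17: x=-0.441, v=-0.931, θ₁=0.846, ω₁=3.304, θ₂=-0.262, ω₂=-1.662, θ₃=-0.429, ω₃=-0.792
apply F[17]=+15.000 → step 18: x=-0.458, v=-0.751, θ₁=0.912, ω₁=3.352, θ₂=-0.297, ω₂=-1.841, θ₃=-0.444, ω₃=-0.793
apply F[18]=+15.000 → step 19: x=-0.471, v=-0.569, θ₁=0.980, ω₁=3.409, θ₂=-0.336, ω₂=-2.008, θ₃=-0.460, ω₃=-0.790
apply F[19]=+15.000 → step 20: x=-0.481, v=-0.384, θ₁=1.049, ω₁=3.474, θ₂=-0.377, ω₂=-2.158, θ₃=-0.476, ω₃=-0.785
apply F[20]=+15.000 → step 21: x=-0.487, v=-0.197, θ₁=1.119, ω₁=3.550, θ₂=-0.422, ω₂=-2.290, θ₃=-0.492, ω₃=-0.779
apply F[21]=+15.000 → step 22: x=-0.489, v=-0.007, θ₁=1.191, ω₁=3.638, θ₂=-0.469, ω₂=-2.398, θ₃=-0.507, ω₃=-0.774
apply F[22]=+15.000 → step 23: x=-0.487, v=0.186, θ₁=1.264, ω₁=3.742, θ₂=-0.518, ω₂=-2.479, θ₃=-0.523, ω₃=-0.772
apply F[23]=+15.000 → step 24: x=-0.481, v=0.384, θ₁=1.340, ω₁=3.865, θ₂=-0.568, ω₂=-2.527, θ₃=-0.538, ω₃=-0.773
apply F[24]=+15.000 → step 25: x=-0.472, v=0.589, θ₁=1.419, ω₁=4.014, θ₂=-0.618, ω₂=-2.534, θ₃=-0.554, ω₃=-0.778
apply F[25]=+15.000 → step 26: x=-0.458, v=0.804, θ₁=1.501, ω₁=4.196, θ₂=-0.669, ω₂=-2.493, θ₃=-0.569, ω₃=-0.785
apply F[26]=+15.000 → step 27: x=-0.439, v=1.032, θ₁=1.587, ω₁=4.420, θ₂=-0.718, ω₂=-2.394, θ₃=-0.585, ω₃=-0.789
apply F[27]=+15.000 → step 28: x=-0.416, v=1.281, θ₁=1.678, ω₁=4.697, θ₂=-0.764, ω₂=-2.233, θ₃=-0.601, ω₃=-0.783

Answer: x=-0.416, v=1.281, θ₁=1.678, ω₁=4.697, θ₂=-0.764, ω₂=-2.233, θ₃=-0.601, ω₃=-0.783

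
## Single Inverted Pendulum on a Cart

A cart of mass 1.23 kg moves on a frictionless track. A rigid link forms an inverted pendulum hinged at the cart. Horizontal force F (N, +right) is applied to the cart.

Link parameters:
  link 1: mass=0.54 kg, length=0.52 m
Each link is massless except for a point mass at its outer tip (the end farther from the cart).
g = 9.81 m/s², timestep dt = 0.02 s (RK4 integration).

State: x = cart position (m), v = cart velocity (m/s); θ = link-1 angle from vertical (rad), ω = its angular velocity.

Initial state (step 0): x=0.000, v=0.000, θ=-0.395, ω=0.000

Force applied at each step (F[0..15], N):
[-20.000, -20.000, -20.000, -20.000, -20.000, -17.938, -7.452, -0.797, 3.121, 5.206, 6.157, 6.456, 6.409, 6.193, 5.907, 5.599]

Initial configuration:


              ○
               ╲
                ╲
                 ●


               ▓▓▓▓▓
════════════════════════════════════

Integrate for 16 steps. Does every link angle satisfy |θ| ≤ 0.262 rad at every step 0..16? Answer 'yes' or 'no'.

Answer: no

Derivation:
apply F[0]=-20.000 → step 1: x=-0.003, v=-0.277, θ=-0.392, ω=0.347
apply F[1]=-20.000 → step 2: x=-0.011, v=-0.555, θ=-0.381, ω=0.700
apply F[2]=-20.000 → step 3: x=-0.025, v=-0.836, θ=-0.363, ω=1.066
apply F[3]=-20.000 → step 4: x=-0.045, v=-1.121, θ=-0.338, ω=1.450
apply F[4]=-20.000 → step 5: x=-0.070, v=-1.411, θ=-0.305, ω=1.860
apply F[5]=-17.938 → step 6: x=-0.101, v=-1.676, θ=-0.264, ω=2.242
apply F[6]=-7.452 → step 7: x=-0.135, v=-1.780, θ=-0.218, ω=2.347
apply F[7]=-0.797 → step 8: x=-0.171, v=-1.782, θ=-0.172, ω=2.276
apply F[8]=+3.121 → step 9: x=-0.206, v=-1.722, θ=-0.128, ω=2.106
apply F[9]=+5.206 → step 10: x=-0.239, v=-1.631, θ=-0.089, ω=1.891
apply F[10]=+6.157 → step 11: x=-0.271, v=-1.526, θ=-0.053, ω=1.663
apply F[11]=+6.456 → step 12: x=-0.300, v=-1.418, θ=-0.022, ω=1.442
apply F[12]=+6.409 → step 13: x=-0.328, v=-1.313, θ=0.005, ω=1.237
apply F[13]=+6.193 → step 14: x=-0.353, v=-1.214, θ=0.028, ω=1.053
apply F[14]=+5.907 → step 15: x=-0.376, v=-1.121, θ=0.047, ω=0.888
apply F[15]=+5.599 → step 16: x=-0.398, v=-1.035, θ=0.063, ω=0.743
Max |angle| over trajectory = 0.395 rad; bound = 0.262 → exceeded.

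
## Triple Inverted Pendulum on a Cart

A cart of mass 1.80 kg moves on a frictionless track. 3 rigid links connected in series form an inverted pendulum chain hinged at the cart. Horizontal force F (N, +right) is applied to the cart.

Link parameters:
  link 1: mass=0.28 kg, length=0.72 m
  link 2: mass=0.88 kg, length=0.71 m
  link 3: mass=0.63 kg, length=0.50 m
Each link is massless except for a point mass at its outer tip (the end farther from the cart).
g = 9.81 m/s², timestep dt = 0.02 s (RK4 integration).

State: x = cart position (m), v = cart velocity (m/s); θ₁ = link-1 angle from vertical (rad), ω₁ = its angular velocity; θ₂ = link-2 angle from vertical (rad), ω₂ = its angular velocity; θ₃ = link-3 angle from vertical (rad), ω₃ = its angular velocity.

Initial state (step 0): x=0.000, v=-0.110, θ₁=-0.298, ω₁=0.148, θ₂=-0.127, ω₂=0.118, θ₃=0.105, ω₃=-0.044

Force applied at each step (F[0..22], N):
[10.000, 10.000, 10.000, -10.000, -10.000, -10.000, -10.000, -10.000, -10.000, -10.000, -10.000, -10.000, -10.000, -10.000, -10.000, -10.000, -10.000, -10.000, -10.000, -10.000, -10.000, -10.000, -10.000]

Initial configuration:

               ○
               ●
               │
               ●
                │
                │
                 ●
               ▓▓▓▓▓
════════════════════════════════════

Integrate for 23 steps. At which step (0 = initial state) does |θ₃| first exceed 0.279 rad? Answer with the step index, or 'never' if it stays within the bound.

apply F[0]=+10.000 → step 1: x=-0.001, v=0.036, θ₁=-0.299, ω₁=-0.279, θ₂=-0.123, ω₂=0.278, θ₃=0.105, ω₃=0.049
apply F[1]=+10.000 → step 2: x=0.001, v=0.182, θ₁=-0.309, ω₁=-0.705, θ₂=-0.116, ω₂=0.442, θ₃=0.107, ω₃=0.134
apply F[2]=+10.000 → step 3: x=0.007, v=0.324, θ₁=-0.327, ω₁=-1.128, θ₂=-0.105, ω₂=0.607, θ₃=0.110, ω₃=0.207
apply F[3]=-10.000 → step 4: x=0.012, v=0.257, θ₁=-0.352, ω₁=-1.360, θ₂=-0.091, ω₂=0.868, θ₃=0.115, ω₃=0.299
apply F[4]=-10.000 → step 5: x=0.017, v=0.187, θ₁=-0.382, ω₁=-1.590, θ₂=-0.071, ω₂=1.136, θ₃=0.122, ω₃=0.372
apply F[5]=-10.000 → step 6: x=0.020, v=0.111, θ₁=-0.416, ω₁=-1.807, θ₂=-0.045, ω₂=1.398, θ₃=0.130, ω₃=0.425
apply F[6]=-10.000 → step 7: x=0.021, v=0.030, θ₁=-0.454, ω₁=-1.999, θ₂=-0.015, ω₂=1.644, θ₃=0.139, ω₃=0.459
apply F[7]=-10.000 → step 8: x=0.021, v=-0.056, θ₁=-0.496, ω₁=-2.161, θ₂=0.020, ω₂=1.865, θ₃=0.148, ω₃=0.480
apply F[8]=-10.000 → step 9: x=0.019, v=-0.146, θ₁=-0.540, ω₁=-2.290, θ₂=0.060, ω₂=2.059, θ₃=0.158, ω₃=0.490
apply F[9]=-10.000 → step 10: x=0.015, v=-0.241, θ₁=-0.587, ω₁=-2.391, θ₂=0.103, ω₂=2.228, θ₃=0.168, ω₃=0.494
apply F[10]=-10.000 → step 11: x=0.009, v=-0.338, θ₁=-0.636, ω₁=-2.468, θ₂=0.149, ω₂=2.375, θ₃=0.178, ω₃=0.495
apply F[11]=-10.000 → step 12: x=0.002, v=-0.437, θ₁=-0.686, ω₁=-2.525, θ₂=0.198, ω₂=2.506, θ₃=0.188, ω₃=0.495
apply F[12]=-10.000 → step 13: x=-0.008, v=-0.538, θ₁=-0.737, ω₁=-2.566, θ₂=0.249, ω₂=2.624, θ₃=0.198, ω₃=0.496
apply F[13]=-10.000 → step 14: x=-0.020, v=-0.639, θ₁=-0.788, ω₁=-2.596, θ₂=0.302, ω₂=2.735, θ₃=0.208, ω₃=0.498
apply F[14]=-10.000 → step 15: x=-0.034, v=-0.741, θ₁=-0.840, ω₁=-2.616, θ₂=0.358, ω₂=2.841, θ₃=0.218, ω₃=0.503
apply F[15]=-10.000 → step 16: x=-0.050, v=-0.842, θ₁=-0.893, ω₁=-2.627, θ₂=0.416, ω₂=2.946, θ₃=0.228, ω₃=0.511
apply F[16]=-10.000 → step 17: x=-0.067, v=-0.943, θ₁=-0.945, ω₁=-2.630, θ₂=0.476, ω₂=3.053, θ₃=0.238, ω₃=0.524
apply F[17]=-10.000 → step 18: x=-0.087, v=-1.044, θ₁=-0.998, ω₁=-2.625, θ₂=0.538, ω₂=3.166, θ₃=0.249, ω₃=0.542
apply F[18]=-10.000 → step 19: x=-0.109, v=-1.143, θ₁=-1.050, ω₁=-2.611, θ₂=0.603, ω₂=3.286, θ₃=0.260, ω₃=0.567
apply F[19]=-10.000 → step 20: x=-0.133, v=-1.240, θ₁=-1.102, ω₁=-2.587, θ₂=0.670, ω₂=3.418, θ₃=0.272, ω₃=0.601
apply F[20]=-10.000 → step 21: x=-0.159, v=-1.334, θ₁=-1.154, ω₁=-2.549, θ₂=0.740, ω₂=3.566, θ₃=0.284, ω₃=0.646
apply F[21]=-10.000 → step 22: x=-0.186, v=-1.425, θ₁=-1.204, ω₁=-2.494, θ₂=0.813, ω₂=3.735, θ₃=0.297, ω₃=0.706
apply F[22]=-10.000 → step 23: x=-0.216, v=-1.510, θ₁=-1.253, ω₁=-2.416, θ₂=0.889, ω₂=3.932, θ₃=0.312, ω₃=0.786
|θ₃| = 0.284 > 0.279 first at step 21.

Answer: 21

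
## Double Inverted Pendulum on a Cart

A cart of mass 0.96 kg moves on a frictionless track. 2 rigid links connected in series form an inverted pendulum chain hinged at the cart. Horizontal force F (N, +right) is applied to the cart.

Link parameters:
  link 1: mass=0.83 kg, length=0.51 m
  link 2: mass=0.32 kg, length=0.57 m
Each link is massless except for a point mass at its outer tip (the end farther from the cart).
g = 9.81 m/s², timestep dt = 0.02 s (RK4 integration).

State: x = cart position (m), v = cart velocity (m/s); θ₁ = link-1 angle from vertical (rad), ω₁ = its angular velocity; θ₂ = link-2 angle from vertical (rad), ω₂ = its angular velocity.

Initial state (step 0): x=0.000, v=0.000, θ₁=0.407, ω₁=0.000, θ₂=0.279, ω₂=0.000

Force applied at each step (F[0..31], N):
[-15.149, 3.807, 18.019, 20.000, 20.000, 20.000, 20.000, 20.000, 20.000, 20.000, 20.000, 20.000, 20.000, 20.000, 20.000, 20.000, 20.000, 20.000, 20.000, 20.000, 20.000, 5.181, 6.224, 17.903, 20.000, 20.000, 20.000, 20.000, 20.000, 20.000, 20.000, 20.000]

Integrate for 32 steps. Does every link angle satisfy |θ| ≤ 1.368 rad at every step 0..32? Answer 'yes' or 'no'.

Answer: no

Derivation:
apply F[0]=-15.149 → step 1: x=-0.003, v=-0.336, θ₁=0.415, ω₁=0.763, θ₂=0.279, ω₂=-0.014
apply F[1]=+3.807 → step 2: x=-0.010, v=-0.340, θ₁=0.432, ω₁=0.945, θ₂=0.278, ω₂=-0.073
apply F[2]=+18.019 → step 3: x=-0.015, v=-0.102, θ₁=0.448, ω₁=0.720, θ₂=0.276, ω₂=-0.179
apply F[3]=+20.000 → step 4: x=-0.014, v=0.164, θ₁=0.460, ω₁=0.458, θ₂=0.271, ω₂=-0.304
apply F[4]=+20.000 → step 5: x=-0.008, v=0.427, θ₁=0.467, ω₁=0.210, θ₂=0.263, ω₂=-0.441
apply F[5]=+20.000 → step 6: x=0.003, v=0.688, θ₁=0.469, ω₁=-0.030, θ₂=0.253, ω₂=-0.586
apply F[6]=+20.000 → step 7: x=0.020, v=0.951, θ₁=0.466, ω₁=-0.270, θ₂=0.240, ω₂=-0.739
apply F[7]=+20.000 → step 8: x=0.041, v=1.215, θ₁=0.458, ω₁=-0.516, θ₂=0.223, ω₂=-0.896
apply F[8]=+20.000 → step 9: x=0.068, v=1.485, θ₁=0.445, ω₁=-0.777, θ₂=0.204, ω₂=-1.057
apply F[9]=+20.000 → step 10: x=0.101, v=1.762, θ₁=0.426, ω₁=-1.060, θ₂=0.181, ω₂=-1.219
apply F[10]=+20.000 → step 11: x=0.139, v=2.049, θ₁=0.402, ω₁=-1.374, θ₂=0.155, ω₂=-1.378
apply F[11]=+20.000 → step 12: x=0.183, v=2.349, θ₁=0.371, ω₁=-1.731, θ₂=0.126, ω₂=-1.531
apply F[12]=+20.000 → step 13: x=0.233, v=2.666, θ₁=0.333, ω₁=-2.142, θ₂=0.094, ω₂=-1.672
apply F[13]=+20.000 → step 14: x=0.289, v=3.003, θ₁=0.285, ω₁=-2.621, θ₂=0.059, ω₂=-1.794
apply F[14]=+20.000 → step 15: x=0.353, v=3.364, θ₁=0.227, ω₁=-3.184, θ₂=0.022, ω₂=-1.889
apply F[15]=+20.000 → step 16: x=0.424, v=3.751, θ₁=0.157, ω₁=-3.841, θ₂=-0.016, ω₂=-1.948
apply F[16]=+20.000 → step 17: x=0.503, v=4.160, θ₁=0.073, ω₁=-4.590, θ₂=-0.055, ω₂=-1.967
apply F[17]=+20.000 → step 18: x=0.591, v=4.577, θ₁=-0.027, ω₁=-5.405, θ₂=-0.094, ω₂=-1.954
apply F[18]=+20.000 → step 19: x=0.686, v=4.972, θ₁=-0.143, ω₁=-6.214, θ₂=-0.133, ω₂=-1.942
apply F[19]=+20.000 → step 20: x=0.789, v=5.306, θ₁=-0.275, ω₁=-6.918, θ₂=-0.173, ω₂=-1.988
apply F[20]=+20.000 → step 21: x=0.898, v=5.546, θ₁=-0.419, ω₁=-7.437, θ₂=-0.214, ω₂=-2.150
apply F[21]=+5.181 → step 22: x=1.008, v=5.455, θ₁=-0.567, ω₁=-7.390, θ₂=-0.259, ω₂=-2.367
apply F[22]=+6.224 → step 23: x=1.116, v=5.346, θ₁=-0.714, ω₁=-7.352, θ₂=-0.309, ω₂=-2.651
apply F[23]=+17.903 → step 24: x=1.223, v=5.358, θ₁=-0.863, ω₁=-7.494, θ₂=-0.366, ω₂=-3.101
apply F[24]=+20.000 → step 25: x=1.330, v=5.347, θ₁=-1.014, ω₁=-7.608, θ₂=-0.434, ω₂=-3.654
apply F[25]=+20.000 → step 26: x=1.437, v=5.294, θ₁=-1.167, ω₁=-7.687, θ₂=-0.513, ω₂=-4.278
apply F[26]=+20.000 → step 27: x=1.542, v=5.206, θ₁=-1.321, ω₁=-7.748, θ₂=-0.605, ω₂=-4.963
apply F[27]=+20.000 → step 28: x=1.645, v=5.088, θ₁=-1.477, ω₁=-7.797, θ₂=-0.712, ω₂=-5.708
apply F[28]=+20.000 → step 29: x=1.745, v=4.944, θ₁=-1.633, ω₁=-7.836, θ₂=-0.834, ω₂=-6.513
apply F[29]=+20.000 → step 30: x=1.842, v=4.774, θ₁=-1.790, ω₁=-7.860, θ₂=-0.973, ω₂=-7.383
apply F[30]=+20.000 → step 31: x=1.936, v=4.584, θ₁=-1.948, ω₁=-7.857, θ₂=-1.130, ω₂=-8.326
apply F[31]=+20.000 → step 32: x=2.026, v=4.377, θ₁=-2.104, ω₁=-7.810, θ₂=-1.306, ω₂=-9.348
Max |angle| over trajectory = 2.104 rad; bound = 1.368 → exceeded.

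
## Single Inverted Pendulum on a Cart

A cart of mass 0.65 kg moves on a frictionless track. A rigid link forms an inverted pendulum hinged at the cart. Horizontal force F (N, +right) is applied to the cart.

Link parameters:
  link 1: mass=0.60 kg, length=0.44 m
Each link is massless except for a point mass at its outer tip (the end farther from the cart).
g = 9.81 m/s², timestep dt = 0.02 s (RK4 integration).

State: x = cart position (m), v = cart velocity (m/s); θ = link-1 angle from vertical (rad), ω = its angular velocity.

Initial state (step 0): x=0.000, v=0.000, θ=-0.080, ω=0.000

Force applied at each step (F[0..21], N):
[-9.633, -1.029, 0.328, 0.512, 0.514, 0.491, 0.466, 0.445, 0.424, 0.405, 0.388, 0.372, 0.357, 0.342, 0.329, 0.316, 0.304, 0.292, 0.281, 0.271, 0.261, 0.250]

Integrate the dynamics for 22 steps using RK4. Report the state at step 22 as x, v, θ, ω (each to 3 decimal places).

apply F[0]=-9.633 → step 1: x=-0.003, v=-0.281, θ=-0.074, ω=0.602
apply F[1]=-1.029 → step 2: x=-0.009, v=-0.300, θ=-0.062, ω=0.616
apply F[2]=+0.328 → step 3: x=-0.014, v=-0.280, θ=-0.050, ω=0.545
apply F[3]=+0.512 → step 4: x=-0.020, v=-0.257, θ=-0.040, ω=0.471
apply F[4]=+0.514 → step 5: x=-0.025, v=-0.234, θ=-0.031, ω=0.405
apply F[5]=+0.491 → step 6: x=-0.029, v=-0.214, θ=-0.024, ω=0.347
apply F[6]=+0.466 → step 7: x=-0.033, v=-0.196, θ=-0.017, ω=0.297
apply F[7]=+0.445 → step 8: x=-0.037, v=-0.180, θ=-0.012, ω=0.253
apply F[8]=+0.424 → step 9: x=-0.040, v=-0.165, θ=-0.007, ω=0.216
apply F[9]=+0.405 → step 10: x=-0.044, v=-0.152, θ=-0.003, ω=0.183
apply F[10]=+0.388 → step 11: x=-0.047, v=-0.140, θ=0.000, ω=0.155
apply F[11]=+0.372 → step 12: x=-0.049, v=-0.128, θ=0.003, ω=0.130
apply F[12]=+0.357 → step 13: x=-0.052, v=-0.118, θ=0.005, ω=0.108
apply F[13]=+0.342 → step 14: x=-0.054, v=-0.109, θ=0.007, ω=0.090
apply F[14]=+0.329 → step 15: x=-0.056, v=-0.100, θ=0.009, ω=0.074
apply F[15]=+0.316 → step 16: x=-0.058, v=-0.092, θ=0.010, ω=0.060
apply F[16]=+0.304 → step 17: x=-0.060, v=-0.085, θ=0.011, ω=0.048
apply F[17]=+0.292 → step 18: x=-0.061, v=-0.078, θ=0.012, ω=0.038
apply F[18]=+0.281 → step 19: x=-0.063, v=-0.072, θ=0.013, ω=0.029
apply F[19]=+0.271 → step 20: x=-0.064, v=-0.066, θ=0.013, ω=0.022
apply F[20]=+0.261 → step 21: x=-0.066, v=-0.060, θ=0.014, ω=0.015
apply F[21]=+0.250 → step 22: x=-0.067, v=-0.055, θ=0.014, ω=0.009

Answer: x=-0.067, v=-0.055, θ=0.014, ω=0.009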